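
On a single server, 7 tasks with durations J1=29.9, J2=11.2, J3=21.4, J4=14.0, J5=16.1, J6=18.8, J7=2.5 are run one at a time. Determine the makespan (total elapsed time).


Sequential makespan: sum all processing times
= 29.9 + 11.2 + 21.4 + 14.0 + 16.1 + 18.8 + 2.5
= 113.9 time units


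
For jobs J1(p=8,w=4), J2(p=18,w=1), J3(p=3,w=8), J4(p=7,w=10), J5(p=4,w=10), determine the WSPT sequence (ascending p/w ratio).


WSPT (Smith's rule): sort by p/w ascending
  J3: p/w = 3/8 = 0.375
  J5: p/w = 4/10 = 0.400
  J4: p/w = 7/10 = 0.700
  J1: p/w = 8/4 = 2.000
  J2: p/w = 18/1 = 18.000
Order: J3 → J5 → J4 → J1 → J2


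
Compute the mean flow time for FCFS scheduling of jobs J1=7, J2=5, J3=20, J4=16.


Completion times:
  J1: completes at 7
  J2: completes at 12
  J3: completes at 32
  J4: completes at 48
Sum = 99
Average = 99/4
= 24.75


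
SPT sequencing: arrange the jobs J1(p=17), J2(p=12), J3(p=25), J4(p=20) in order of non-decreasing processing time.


SPT: sort by shortest processing time
  J2: p=12
  J1: p=17
  J4: p=20
  J3: p=25
Order: J2 → J1 → J4 → J3


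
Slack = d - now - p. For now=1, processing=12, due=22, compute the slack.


Slack = due - current_time - processing
= 22 - 1 - 12
= 9


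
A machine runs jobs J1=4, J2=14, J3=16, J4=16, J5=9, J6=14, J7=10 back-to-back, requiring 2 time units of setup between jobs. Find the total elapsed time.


Makespan = Σ processing + (n-1) × setup
= (4 + 14 + 16 + 16 + 9 + 14 + 10) + (7-1)×2
= 83 + 12
= 95 time units


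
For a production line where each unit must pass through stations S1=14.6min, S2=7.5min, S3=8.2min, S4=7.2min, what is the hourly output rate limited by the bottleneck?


Bottleneck = longest station time
Station times: [14.6, 7.5, 8.2, 7.2]
Max = 14.6 min
Rate = 60 / 14.6
= 4.11 units/hour (bottleneck: 14.6min)


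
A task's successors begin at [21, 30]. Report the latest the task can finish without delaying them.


LF = min of all successor start times
Successors start at: [21, 30]
LF = min(21, 30)
= 21


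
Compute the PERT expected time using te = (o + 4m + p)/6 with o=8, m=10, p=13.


te = (o + 4m + p) / 6
= (8 + 4×10 + 13) / 6
= (8 + 40 + 13) / 6
= 61 / 6
= 10.17


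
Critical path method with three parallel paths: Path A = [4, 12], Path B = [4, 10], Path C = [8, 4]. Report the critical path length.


Path A: 4 + 12 = 16
Path B: 4 + 10 = 14
Path C: 8 + 4 = 12
Critical path = longest = max(16, 14, 12)
= 16 (Path A)


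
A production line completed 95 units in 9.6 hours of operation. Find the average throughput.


Throughput = units / time
= 95 / 9.6
= 9.9 units/hour


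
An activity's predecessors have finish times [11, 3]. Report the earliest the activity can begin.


ES = max of all predecessor completion times
Predecessors: [11, 3]
ES = max(11, 3)
= 11


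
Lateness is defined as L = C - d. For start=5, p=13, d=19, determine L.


Completion = 5 + 13 = 18
Lateness = C - d = 18 - 19
= -1


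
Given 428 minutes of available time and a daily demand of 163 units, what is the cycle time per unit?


Cycle time = available time / demand
= 428 / 163
= 2.63 min/unit


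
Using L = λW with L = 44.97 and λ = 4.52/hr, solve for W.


Little's law: L = λW → W = L / λ
= 44.97 / 4.52
= 9.95 hours


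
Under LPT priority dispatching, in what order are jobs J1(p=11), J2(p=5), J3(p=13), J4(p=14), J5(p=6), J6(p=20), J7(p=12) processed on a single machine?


LPT: sort by longest processing time first
  J6: p=20
  J4: p=14
  J3: p=13
  J7: p=12
  J1: p=11
  J5: p=6
  J2: p=5
Order: J6 → J4 → J3 → J7 → J1 → J5 → J2


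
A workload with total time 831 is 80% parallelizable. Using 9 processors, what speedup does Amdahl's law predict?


Amdahl's law: T_p = T × ((1-p) + p/N)
= 831 × ((1-0.8) + 0.8/9)
= 831 × (0.20 + 0.0889)
= 831 × 0.2889
= 240.07
Speedup = 831/240.07
= 3.46×


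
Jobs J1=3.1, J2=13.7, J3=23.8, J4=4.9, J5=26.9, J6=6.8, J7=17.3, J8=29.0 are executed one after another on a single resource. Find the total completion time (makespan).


Sequential makespan: sum all processing times
= 3.1 + 13.7 + 23.8 + 4.9 + 26.9 + 6.8 + 17.3 + 29.0
= 125.5 time units


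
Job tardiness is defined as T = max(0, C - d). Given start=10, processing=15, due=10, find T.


Completion = start + processing = 10 + 15 = 25
Tardiness = max(0, C - d) = max(0, 25 - 10)
= max(0, 15)
= 15


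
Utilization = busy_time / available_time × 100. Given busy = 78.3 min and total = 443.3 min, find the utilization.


Utilization = busy / total × 100
= 78.3 / 443.3 × 100
= 17.7%


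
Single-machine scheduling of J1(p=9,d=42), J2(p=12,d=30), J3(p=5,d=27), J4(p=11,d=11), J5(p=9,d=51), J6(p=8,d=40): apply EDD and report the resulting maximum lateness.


EDD order: J4 → J3 → J2 → J6 → J1 → J5
Completion and lateness:
  J4: C=11, d=11, L=11-11=0
  J3: C=16, d=27, L=16-27=-11
  J2: C=28, d=30, L=28-30=-2
  J6: C=36, d=40, L=36-40=-4
  J1: C=45, d=42, L=45-42=3
  J5: C=54, d=51, L=54-51=3
Lmax = max(0, -11, -2, -4, 3, 3)
= 3


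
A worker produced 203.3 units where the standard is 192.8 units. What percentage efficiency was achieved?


Efficiency = (actual / standard) × 100
= (203.3 / 192.8) × 100
= 105.4%


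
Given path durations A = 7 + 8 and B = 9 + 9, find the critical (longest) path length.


Path A: 7 + 8 = 15
Path B: 9 + 9 = 18
Critical path = longest = max(15, 18)
= 18 (Path B)


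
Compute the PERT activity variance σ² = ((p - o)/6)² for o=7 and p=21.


σ² = ((p - o) / 6)² = (p - o)² / 36
= (21 - 7)² / 36
= 14² / 36
= 196 / 36
= 5.4444


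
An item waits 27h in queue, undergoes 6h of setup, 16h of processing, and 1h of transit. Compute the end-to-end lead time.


Lead time = queue + setup + processing + transit
= 27 + 6 + 16 + 1
= 50 hours


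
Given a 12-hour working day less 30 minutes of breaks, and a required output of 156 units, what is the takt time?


Available = 12×60 - 30 = 690 min
Takt time = 690 / 156
= 4.42 min/unit


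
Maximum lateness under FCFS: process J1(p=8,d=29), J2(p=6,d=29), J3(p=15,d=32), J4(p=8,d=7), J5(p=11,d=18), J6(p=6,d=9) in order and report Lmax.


Lateness per job (L = C - d):
  J1: C=8, d=29, L=-21
  J2: C=14, d=29, L=-15
  J3: C=29, d=32, L=-3
  J4: C=37, d=7, L=30
  J5: C=48, d=18, L=30
  J6: C=54, d=9, L=45
Lmax = max(-21, -15, -3, 30, 30, 45)
= 45


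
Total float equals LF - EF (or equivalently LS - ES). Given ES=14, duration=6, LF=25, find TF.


EF = ES + duration = 14 + 6 = 20
LS = LF - duration = 25 - 6 = 19
Total Float = LF - EF = 25 - 20
(or LS - ES = 19 - 14)
= 5


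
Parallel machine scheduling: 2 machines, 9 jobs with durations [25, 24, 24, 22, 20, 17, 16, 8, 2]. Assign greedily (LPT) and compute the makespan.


Jobs (LPT sorted): [25, 24, 24, 22, 20, 17, 16, 8, 2]
Machines: 2
  J=25 → Machine 1 (load: 0+25=25)
  J=24 → Machine 2 (load: 0+24=24)
  J=24 → Machine 2 (load: 24+24=48)
  J=22 → Machine 1 (load: 25+22=47)
  J=20 → Machine 1 (load: 47+20=67)
  J=17 → Machine 2 (load: 48+17=65)
  J=16 → Machine 2 (load: 65+16=81)
  J=8 → Machine 1 (load: 67+8=75)
  J=2 → Machine 1 (load: 75+2=77)
Machine loads: [77, 81]
Makespan = max = 81 time units


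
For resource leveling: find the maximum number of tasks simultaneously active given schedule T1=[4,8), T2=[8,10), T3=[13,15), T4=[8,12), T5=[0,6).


Check each time point for overlaps:
  t=4: 2 tasks active (T1, T5)
Max concurrent = 2


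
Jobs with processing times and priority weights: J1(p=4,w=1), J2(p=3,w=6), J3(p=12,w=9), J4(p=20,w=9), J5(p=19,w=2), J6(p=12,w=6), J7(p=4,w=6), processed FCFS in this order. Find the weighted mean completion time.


Completion times:
  J1: C=4, w×C=1×4=4
  J2: C=7, w×C=6×7=42
  J3: C=19, w×C=9×19=171
  J4: C=39, w×C=9×39=351
  J5: C=58, w×C=2×58=116
  J6: C=70, w×C=6×70=420
  J7: C=74, w×C=6×74=444
Sum w×C = 1548
Sum w = 39
Weighted avg = 1548/39
= 39.69


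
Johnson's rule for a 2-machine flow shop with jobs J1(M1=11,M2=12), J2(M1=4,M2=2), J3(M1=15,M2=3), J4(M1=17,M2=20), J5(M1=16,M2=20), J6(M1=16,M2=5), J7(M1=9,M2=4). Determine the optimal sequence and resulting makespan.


Johnson's rule:
Group 1 (M1≤M2, sort by M1): ['J1', 'J5', 'J4']
Group 2 (M1>M2, sort desc M2): ['J6', 'J7', 'J3', 'J2']
Sequence: J1 → J5 → J4 → J6 → J7 → J3 → J2
Makespan calculation:
  J1: M1 done=11, M2 done=23
  J5: M1 done=27, M2 done=47
  J4: M1 done=44, M2 done=67
  J6: M1 done=60, M2 done=72
  J7: M1 done=69, M2 done=76
  J3: M1 done=84, M2 done=87
  J2: M1 done=88, M2 done=90
= Sequence: J1 → J5 → J4 → J6 → J7 → J3 → J2, Makespan: 90


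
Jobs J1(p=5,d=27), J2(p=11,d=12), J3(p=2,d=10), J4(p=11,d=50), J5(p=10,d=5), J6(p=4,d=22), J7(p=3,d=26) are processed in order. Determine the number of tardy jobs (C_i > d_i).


Completion vs due date:
  J1: C=5, d=27 → on time
  J2: C=16, d=12 → TARDY
  J3: C=18, d=10 → TARDY
  J4: C=29, d=50 → on time
  J5: C=39, d=5 → TARDY
  J6: C=43, d=22 → TARDY
  J7: C=46, d=26 → TARDY
Tardy jobs: J2, J3, J5, J6, J7
Count = 5


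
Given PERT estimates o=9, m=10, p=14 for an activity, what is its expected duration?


te = (o + 4m + p) / 6
= (9 + 4×10 + 14) / 6
= (9 + 40 + 14) / 6
= 63 / 6
= 10.50


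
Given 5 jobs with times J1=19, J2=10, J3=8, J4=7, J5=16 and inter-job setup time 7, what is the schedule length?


Makespan = Σ processing + (n-1) × setup
= (19 + 10 + 8 + 7 + 16) + (5-1)×7
= 60 + 28
= 88 time units


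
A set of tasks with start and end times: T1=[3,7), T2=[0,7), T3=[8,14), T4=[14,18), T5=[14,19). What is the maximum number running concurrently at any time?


Check each time point for overlaps:
  t=3: 2 tasks active (T1, T2)
Max concurrent = 2


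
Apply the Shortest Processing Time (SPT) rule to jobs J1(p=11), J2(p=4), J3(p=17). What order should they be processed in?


SPT: sort by shortest processing time
  J2: p=4
  J1: p=11
  J3: p=17
Order: J2 → J1 → J3


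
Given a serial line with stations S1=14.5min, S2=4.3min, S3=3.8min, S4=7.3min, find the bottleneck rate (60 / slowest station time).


Bottleneck = longest station time
Station times: [14.5, 4.3, 3.8, 7.3]
Max = 14.5 min
Rate = 60 / 14.5
= 4.14 units/hour (bottleneck: 14.5min)


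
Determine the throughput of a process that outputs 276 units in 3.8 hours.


Throughput = units / time
= 276 / 3.8
= 72.6 units/hour


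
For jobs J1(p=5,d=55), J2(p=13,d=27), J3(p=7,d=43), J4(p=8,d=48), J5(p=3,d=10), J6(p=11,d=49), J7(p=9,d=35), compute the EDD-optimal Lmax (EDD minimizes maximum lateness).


EDD order: J5 → J2 → J7 → J3 → J4 → J6 → J1
Completion and lateness:
  J5: C=3, d=10, L=3-10=-7
  J2: C=16, d=27, L=16-27=-11
  J7: C=25, d=35, L=25-35=-10
  J3: C=32, d=43, L=32-43=-11
  J4: C=40, d=48, L=40-48=-8
  J6: C=51, d=49, L=51-49=2
  J1: C=56, d=55, L=56-55=1
Lmax = max(-7, -11, -10, -11, -8, 2, 1)
= 2


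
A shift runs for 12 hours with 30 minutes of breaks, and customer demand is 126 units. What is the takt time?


Available = 12×60 - 30 = 690 min
Takt time = 690 / 126
= 5.48 min/unit


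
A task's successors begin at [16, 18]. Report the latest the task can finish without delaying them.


LF = min of all successor start times
Successors start at: [16, 18]
LF = min(16, 18)
= 16


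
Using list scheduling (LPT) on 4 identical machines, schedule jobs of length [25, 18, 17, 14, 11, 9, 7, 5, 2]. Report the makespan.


Jobs (LPT sorted): [25, 18, 17, 14, 11, 9, 7, 5, 2]
Machines: 4
  J=25 → Machine 1 (load: 0+25=25)
  J=18 → Machine 2 (load: 0+18=18)
  J=17 → Machine 3 (load: 0+17=17)
  J=14 → Machine 4 (load: 0+14=14)
  J=11 → Machine 4 (load: 14+11=25)
  J=9 → Machine 3 (load: 17+9=26)
  J=7 → Machine 2 (load: 18+7=25)
  J=5 → Machine 1 (load: 25+5=30)
  J=2 → Machine 2 (load: 25+2=27)
Machine loads: [30, 27, 26, 25]
Makespan = max = 30 time units


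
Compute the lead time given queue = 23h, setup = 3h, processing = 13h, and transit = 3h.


Lead time = queue + setup + processing + transit
= 23 + 3 + 13 + 3
= 42 hours


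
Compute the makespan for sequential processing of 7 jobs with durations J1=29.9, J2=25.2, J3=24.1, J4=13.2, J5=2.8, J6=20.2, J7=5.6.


Sequential makespan: sum all processing times
= 29.9 + 25.2 + 24.1 + 13.2 + 2.8 + 20.2 + 5.6
= 121.0 time units


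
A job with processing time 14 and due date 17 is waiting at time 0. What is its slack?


Slack = due - current_time - processing
= 17 - 0 - 14
= 3


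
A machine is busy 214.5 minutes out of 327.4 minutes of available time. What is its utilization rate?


Utilization = busy / total × 100
= 214.5 / 327.4 × 100
= 65.5%


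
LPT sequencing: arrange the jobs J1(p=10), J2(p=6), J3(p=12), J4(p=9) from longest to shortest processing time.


LPT: sort by longest processing time first
  J3: p=12
  J1: p=10
  J4: p=9
  J2: p=6
Order: J3 → J1 → J4 → J2


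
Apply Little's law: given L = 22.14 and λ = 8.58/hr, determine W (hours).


Little's law: L = λW → W = L / λ
= 22.14 / 8.58
= 2.58 hours


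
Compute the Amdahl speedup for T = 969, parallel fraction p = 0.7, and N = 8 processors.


Amdahl's law: T_p = T × ((1-p) + p/N)
= 969 × ((1-0.7) + 0.7/8)
= 969 × (0.30 + 0.0875)
= 969 × 0.3875
= 375.49
Speedup = 969/375.49
= 2.58×


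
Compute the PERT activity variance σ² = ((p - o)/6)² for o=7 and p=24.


σ² = ((p - o) / 6)² = (p - o)² / 36
= (24 - 7)² / 36
= 17² / 36
= 289 / 36
= 8.0278


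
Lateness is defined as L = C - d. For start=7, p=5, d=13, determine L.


Completion = 7 + 5 = 12
Lateness = C - d = 12 - 13
= -1


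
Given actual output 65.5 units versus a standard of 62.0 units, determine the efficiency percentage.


Efficiency = (actual / standard) × 100
= (65.5 / 62.0) × 100
= 105.6%


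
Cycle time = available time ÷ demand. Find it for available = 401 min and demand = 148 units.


Cycle time = available time / demand
= 401 / 148
= 2.71 min/unit


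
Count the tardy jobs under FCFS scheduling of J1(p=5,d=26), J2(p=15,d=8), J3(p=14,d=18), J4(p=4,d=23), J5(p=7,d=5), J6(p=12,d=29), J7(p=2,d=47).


Completion vs due date:
  J1: C=5, d=26 → on time
  J2: C=20, d=8 → TARDY
  J3: C=34, d=18 → TARDY
  J4: C=38, d=23 → TARDY
  J5: C=45, d=5 → TARDY
  J6: C=57, d=29 → TARDY
  J7: C=59, d=47 → TARDY
Tardy jobs: J2, J3, J4, J5, J6, J7
Count = 6


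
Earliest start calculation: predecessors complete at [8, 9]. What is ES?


ES = max of all predecessor completion times
Predecessors: [8, 9]
ES = max(8, 9)
= 9


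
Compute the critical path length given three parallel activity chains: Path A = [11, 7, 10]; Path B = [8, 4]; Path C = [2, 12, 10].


Path A: 11 + 7 + 10 = 28
Path B: 8 + 4 = 12
Path C: 2 + 12 + 10 = 24
Critical path = longest = max(28, 12, 24)
= 28 (Path A)


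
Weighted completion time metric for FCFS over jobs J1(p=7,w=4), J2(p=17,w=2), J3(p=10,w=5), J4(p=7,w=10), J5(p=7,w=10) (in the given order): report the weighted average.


Completion times:
  J1: C=7, w×C=4×7=28
  J2: C=24, w×C=2×24=48
  J3: C=34, w×C=5×34=170
  J4: C=41, w×C=10×41=410
  J5: C=48, w×C=10×48=480
Sum w×C = 1136
Sum w = 31
Weighted avg = 1136/31
= 36.65


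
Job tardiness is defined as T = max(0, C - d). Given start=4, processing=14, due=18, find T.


Completion = start + processing = 4 + 14 = 18
Tardiness = max(0, C - d) = max(0, 18 - 18)
= max(0, 0)
= 0


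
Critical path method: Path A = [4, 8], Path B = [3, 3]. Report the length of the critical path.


Path A: 4 + 8 = 12
Path B: 3 + 3 = 6
Critical path = longest = max(12, 6)
= 12 (Path A)


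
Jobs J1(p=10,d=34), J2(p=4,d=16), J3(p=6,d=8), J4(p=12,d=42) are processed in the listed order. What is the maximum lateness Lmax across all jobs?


Lateness per job (L = C - d):
  J1: C=10, d=34, L=-24
  J2: C=14, d=16, L=-2
  J3: C=20, d=8, L=12
  J4: C=32, d=42, L=-10
Lmax = max(-24, -2, 12, -10)
= 12


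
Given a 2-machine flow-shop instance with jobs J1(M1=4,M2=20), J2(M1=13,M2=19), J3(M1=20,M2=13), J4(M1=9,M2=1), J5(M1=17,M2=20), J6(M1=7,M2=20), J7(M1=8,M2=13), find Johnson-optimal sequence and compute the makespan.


Johnson's rule:
Group 1 (M1≤M2, sort by M1): ['J1', 'J6', 'J7', 'J2', 'J5']
Group 2 (M1>M2, sort desc M2): ['J3', 'J4']
Sequence: J1 → J6 → J7 → J2 → J5 → J3 → J4
Makespan calculation:
  J1: M1 done=4, M2 done=24
  J6: M1 done=11, M2 done=44
  J7: M1 done=19, M2 done=57
  J2: M1 done=32, M2 done=76
  J5: M1 done=49, M2 done=96
  J3: M1 done=69, M2 done=109
  J4: M1 done=78, M2 done=110
= Sequence: J1 → J6 → J7 → J2 → J5 → J3 → J4, Makespan: 110


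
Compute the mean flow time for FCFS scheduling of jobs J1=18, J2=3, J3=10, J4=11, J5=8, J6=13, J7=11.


Completion times:
  J1: completes at 18
  J2: completes at 21
  J3: completes at 31
  J4: completes at 42
  J5: completes at 50
  J6: completes at 63
  J7: completes at 74
Sum = 299
Average = 299/7
= 42.71


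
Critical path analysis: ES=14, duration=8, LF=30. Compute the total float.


EF = ES + duration = 14 + 8 = 22
LS = LF - duration = 30 - 8 = 22
Total Float = LF - EF = 30 - 22
(or LS - ES = 22 - 14)
= 8


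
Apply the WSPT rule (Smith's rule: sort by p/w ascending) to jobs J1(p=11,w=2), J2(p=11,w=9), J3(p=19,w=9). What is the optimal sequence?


WSPT (Smith's rule): sort by p/w ascending
  J2: p/w = 11/9 = 1.222
  J3: p/w = 19/9 = 2.111
  J1: p/w = 11/2 = 5.500
Order: J2 → J3 → J1


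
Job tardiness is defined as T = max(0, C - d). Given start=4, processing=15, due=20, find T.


Completion = start + processing = 4 + 15 = 19
Tardiness = max(0, C - d) = max(0, 19 - 20)
= max(0, -1)
= 0


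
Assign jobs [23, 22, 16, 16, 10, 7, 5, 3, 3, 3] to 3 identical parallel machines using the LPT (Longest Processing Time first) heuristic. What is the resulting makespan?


Jobs (LPT sorted): [23, 22, 16, 16, 10, 7, 5, 3, 3, 3]
Machines: 3
  J=23 → Machine 1 (load: 0+23=23)
  J=22 → Machine 2 (load: 0+22=22)
  J=16 → Machine 3 (load: 0+16=16)
  J=16 → Machine 3 (load: 16+16=32)
  J=10 → Machine 2 (load: 22+10=32)
  J=7 → Machine 1 (load: 23+7=30)
  J=5 → Machine 1 (load: 30+5=35)
  J=3 → Machine 2 (load: 32+3=35)
  J=3 → Machine 3 (load: 32+3=35)
  J=3 → Machine 1 (load: 35+3=38)
Machine loads: [38, 35, 35]
Makespan = max = 38 time units


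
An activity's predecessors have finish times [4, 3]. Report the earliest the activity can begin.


ES = max of all predecessor completion times
Predecessors: [4, 3]
ES = max(4, 3)
= 4


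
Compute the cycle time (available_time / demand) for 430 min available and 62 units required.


Cycle time = available time / demand
= 430 / 62
= 6.94 min/unit


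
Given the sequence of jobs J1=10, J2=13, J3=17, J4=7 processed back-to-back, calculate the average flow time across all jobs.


Completion times:
  J1: completes at 10
  J2: completes at 23
  J3: completes at 40
  J4: completes at 47
Sum = 120
Average = 120/4
= 30.00


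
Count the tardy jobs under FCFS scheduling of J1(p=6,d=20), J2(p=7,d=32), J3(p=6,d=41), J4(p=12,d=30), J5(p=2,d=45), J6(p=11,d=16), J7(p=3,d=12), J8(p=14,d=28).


Completion vs due date:
  J1: C=6, d=20 → on time
  J2: C=13, d=32 → on time
  J3: C=19, d=41 → on time
  J4: C=31, d=30 → TARDY
  J5: C=33, d=45 → on time
  J6: C=44, d=16 → TARDY
  J7: C=47, d=12 → TARDY
  J8: C=61, d=28 → TARDY
Tardy jobs: J4, J6, J7, J8
Count = 4


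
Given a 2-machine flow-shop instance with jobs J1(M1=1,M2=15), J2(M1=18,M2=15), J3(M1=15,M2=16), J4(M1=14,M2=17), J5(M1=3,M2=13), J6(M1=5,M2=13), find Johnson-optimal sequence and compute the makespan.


Johnson's rule:
Group 1 (M1≤M2, sort by M1): ['J1', 'J5', 'J6', 'J4', 'J3']
Group 2 (M1>M2, sort desc M2): ['J2']
Sequence: J1 → J5 → J6 → J4 → J3 → J2
Makespan calculation:
  J1: M1 done=1, M2 done=16
  J5: M1 done=4, M2 done=29
  J6: M1 done=9, M2 done=42
  J4: M1 done=23, M2 done=59
  J3: M1 done=38, M2 done=75
  J2: M1 done=56, M2 done=90
= Sequence: J1 → J5 → J6 → J4 → J3 → J2, Makespan: 90


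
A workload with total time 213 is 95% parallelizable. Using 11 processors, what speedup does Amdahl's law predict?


Amdahl's law: T_p = T × ((1-p) + p/N)
= 213 × ((1-0.95) + 0.95/11)
= 213 × (0.05 + 0.0864)
= 213 × 0.1364
= 29.05
Speedup = 213/29.05
= 7.33×


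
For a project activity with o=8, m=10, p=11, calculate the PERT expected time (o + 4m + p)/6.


te = (o + 4m + p) / 6
= (8 + 4×10 + 11) / 6
= (8 + 40 + 11) / 6
= 59 / 6
= 9.83


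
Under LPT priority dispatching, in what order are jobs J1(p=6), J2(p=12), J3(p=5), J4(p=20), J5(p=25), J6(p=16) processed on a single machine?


LPT: sort by longest processing time first
  J5: p=25
  J4: p=20
  J6: p=16
  J2: p=12
  J1: p=6
  J3: p=5
Order: J5 → J4 → J6 → J2 → J1 → J3


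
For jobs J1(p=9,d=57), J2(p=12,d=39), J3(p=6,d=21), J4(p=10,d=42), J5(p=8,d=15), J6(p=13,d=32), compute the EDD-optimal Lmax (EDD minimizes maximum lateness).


EDD order: J5 → J3 → J6 → J2 → J4 → J1
Completion and lateness:
  J5: C=8, d=15, L=8-15=-7
  J3: C=14, d=21, L=14-21=-7
  J6: C=27, d=32, L=27-32=-5
  J2: C=39, d=39, L=39-39=0
  J4: C=49, d=42, L=49-42=7
  J1: C=58, d=57, L=58-57=1
Lmax = max(-7, -7, -5, 0, 7, 1)
= 7


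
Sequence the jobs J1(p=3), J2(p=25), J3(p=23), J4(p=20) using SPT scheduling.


SPT: sort by shortest processing time
  J1: p=3
  J4: p=20
  J3: p=23
  J2: p=25
Order: J1 → J4 → J3 → J2


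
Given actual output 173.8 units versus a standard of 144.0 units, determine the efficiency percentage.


Efficiency = (actual / standard) × 100
= (173.8 / 144.0) × 100
= 120.7%


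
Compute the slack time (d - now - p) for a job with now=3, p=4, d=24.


Slack = due - current_time - processing
= 24 - 3 - 4
= 17


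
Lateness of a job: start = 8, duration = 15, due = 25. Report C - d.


Completion = 8 + 15 = 23
Lateness = C - d = 23 - 25
= -2


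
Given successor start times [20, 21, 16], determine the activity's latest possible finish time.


LF = min of all successor start times
Successors start at: [20, 21, 16]
LF = min(20, 21, 16)
= 16


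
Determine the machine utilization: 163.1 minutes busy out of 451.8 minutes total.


Utilization = busy / total × 100
= 163.1 / 451.8 × 100
= 36.1%


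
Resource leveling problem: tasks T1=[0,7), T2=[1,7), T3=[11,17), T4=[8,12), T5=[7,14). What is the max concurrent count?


Check each time point for overlaps:
  t=11: 3 tasks active (T3, T4, T5)
Max concurrent = 3


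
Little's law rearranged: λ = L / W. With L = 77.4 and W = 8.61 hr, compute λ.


Little's law: L = λW → λ = L / W
= 77.4 / 8.61
= 8.99 per hour


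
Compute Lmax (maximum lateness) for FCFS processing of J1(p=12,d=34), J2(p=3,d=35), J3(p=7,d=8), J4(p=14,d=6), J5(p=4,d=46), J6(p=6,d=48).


Lateness per job (L = C - d):
  J1: C=12, d=34, L=-22
  J2: C=15, d=35, L=-20
  J3: C=22, d=8, L=14
  J4: C=36, d=6, L=30
  J5: C=40, d=46, L=-6
  J6: C=46, d=48, L=-2
Lmax = max(-22, -20, 14, 30, -6, -2)
= 30


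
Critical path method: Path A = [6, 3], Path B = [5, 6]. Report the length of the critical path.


Path A: 6 + 3 = 9
Path B: 5 + 6 = 11
Critical path = longest = max(9, 11)
= 11 (Path B)


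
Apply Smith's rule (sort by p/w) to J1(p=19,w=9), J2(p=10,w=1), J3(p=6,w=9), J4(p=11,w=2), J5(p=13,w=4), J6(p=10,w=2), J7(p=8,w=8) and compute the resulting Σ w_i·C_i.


WSPT order (by p/w): J3 → J7 → J1 → J5 → J6 → J4 → J2
  J3: C=6, w·C=9×6=54
  J7: C=14, w·C=8×14=112
  J1: C=33, w·C=9×33=297
  J5: C=46, w·C=4×46=184
  J6: C=56, w·C=2×56=112
  J4: C=67, w·C=2×67=134
  J2: C=77, w·C=1×77=77
Σ w·C = 970
= 970


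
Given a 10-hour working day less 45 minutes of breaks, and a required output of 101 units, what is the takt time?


Available = 10×60 - 45 = 555 min
Takt time = 555 / 101
= 5.50 min/unit


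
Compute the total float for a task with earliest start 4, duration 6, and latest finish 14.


EF = ES + duration = 4 + 6 = 10
LS = LF - duration = 14 - 6 = 8
Total Float = LF - EF = 14 - 10
(or LS - ES = 8 - 4)
= 4


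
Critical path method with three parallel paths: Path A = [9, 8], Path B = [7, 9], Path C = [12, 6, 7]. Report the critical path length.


Path A: 9 + 8 = 17
Path B: 7 + 9 = 16
Path C: 12 + 6 + 7 = 25
Critical path = longest = max(17, 16, 25)
= 25 (Path C)


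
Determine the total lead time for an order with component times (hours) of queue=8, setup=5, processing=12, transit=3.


Lead time = queue + setup + processing + transit
= 8 + 5 + 12 + 3
= 28 hours


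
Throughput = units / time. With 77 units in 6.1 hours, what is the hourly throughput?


Throughput = units / time
= 77 / 6.1
= 12.6 units/hour


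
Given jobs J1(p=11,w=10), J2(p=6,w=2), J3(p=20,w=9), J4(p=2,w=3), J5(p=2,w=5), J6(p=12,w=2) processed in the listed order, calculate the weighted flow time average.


Completion times:
  J1: C=11, w×C=10×11=110
  J2: C=17, w×C=2×17=34
  J3: C=37, w×C=9×37=333
  J4: C=39, w×C=3×39=117
  J5: C=41, w×C=5×41=205
  J6: C=53, w×C=2×53=106
Sum w×C = 905
Sum w = 31
Weighted avg = 905/31
= 29.19


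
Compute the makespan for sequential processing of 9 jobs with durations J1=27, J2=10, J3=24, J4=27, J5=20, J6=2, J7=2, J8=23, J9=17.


Sequential makespan: sum all processing times
= 27 + 10 + 24 + 27 + 20 + 2 + 2 + 23 + 17
= 152 time units


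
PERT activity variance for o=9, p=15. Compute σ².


σ² = ((p - o) / 6)² = (p - o)² / 36
= (15 - 9)² / 36
= 6² / 36
= 36 / 36
= 1.0000


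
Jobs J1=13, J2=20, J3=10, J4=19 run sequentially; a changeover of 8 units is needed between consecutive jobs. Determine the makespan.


Makespan = Σ processing + (n-1) × setup
= (13 + 20 + 10 + 19) + (4-1)×8
= 62 + 24
= 86 time units


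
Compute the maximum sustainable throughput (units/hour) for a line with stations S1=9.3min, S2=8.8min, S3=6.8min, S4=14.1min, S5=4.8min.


Bottleneck = longest station time
Station times: [9.3, 8.8, 6.8, 14.1, 4.8]
Max = 14.1 min
Rate = 60 / 14.1
= 4.26 units/hour (bottleneck: 14.1min)


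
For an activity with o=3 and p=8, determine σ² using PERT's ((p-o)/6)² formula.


σ² = ((p - o) / 6)² = (p - o)² / 36
= (8 - 3)² / 36
= 5² / 36
= 25 / 36
= 0.6944


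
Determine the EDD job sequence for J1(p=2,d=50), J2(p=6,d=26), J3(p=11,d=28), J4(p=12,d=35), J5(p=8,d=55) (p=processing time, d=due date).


EDD: sort by earliest due date
  J2: d=26, p=6
  J3: d=28, p=11
  J4: d=35, p=12
  J1: d=50, p=2
  J5: d=55, p=8
Order: J2 → J3 → J4 → J1 → J5


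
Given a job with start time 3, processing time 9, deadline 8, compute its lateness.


Completion = 3 + 9 = 12
Lateness = C - d = 12 - 8
= 4


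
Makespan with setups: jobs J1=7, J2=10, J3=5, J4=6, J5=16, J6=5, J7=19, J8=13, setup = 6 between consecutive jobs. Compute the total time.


Makespan = Σ processing + (n-1) × setup
= (7 + 10 + 5 + 6 + 16 + 5 + 19 + 13) + (8-1)×6
= 81 + 42
= 123 time units


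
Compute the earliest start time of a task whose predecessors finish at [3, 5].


ES = max of all predecessor completion times
Predecessors: [3, 5]
ES = max(3, 5)
= 5


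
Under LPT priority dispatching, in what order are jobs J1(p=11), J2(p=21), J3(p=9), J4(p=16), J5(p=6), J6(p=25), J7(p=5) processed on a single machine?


LPT: sort by longest processing time first
  J6: p=25
  J2: p=21
  J4: p=16
  J1: p=11
  J3: p=9
  J5: p=6
  J7: p=5
Order: J6 → J2 → J4 → J1 → J3 → J5 → J7


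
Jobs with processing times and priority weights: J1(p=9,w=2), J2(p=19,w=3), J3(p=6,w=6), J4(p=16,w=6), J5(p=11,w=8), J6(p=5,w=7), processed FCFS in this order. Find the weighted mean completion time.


Completion times:
  J1: C=9, w×C=2×9=18
  J2: C=28, w×C=3×28=84
  J3: C=34, w×C=6×34=204
  J4: C=50, w×C=6×50=300
  J5: C=61, w×C=8×61=488
  J6: C=66, w×C=7×66=462
Sum w×C = 1556
Sum w = 32
Weighted avg = 1556/32
= 48.62


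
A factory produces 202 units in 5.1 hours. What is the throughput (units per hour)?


Throughput = units / time
= 202 / 5.1
= 39.6 units/hour


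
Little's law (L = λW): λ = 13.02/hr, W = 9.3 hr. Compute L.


Little's law: L = λ × W
= 13.02 × 9.3
= 121.09


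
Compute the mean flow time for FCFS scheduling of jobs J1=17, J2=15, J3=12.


Completion times:
  J1: completes at 17
  J2: completes at 32
  J3: completes at 44
Sum = 93
Average = 93/3
= 31.00


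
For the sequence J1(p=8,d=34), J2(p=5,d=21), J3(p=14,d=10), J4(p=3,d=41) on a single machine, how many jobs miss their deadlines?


Completion vs due date:
  J1: C=8, d=34 → on time
  J2: C=13, d=21 → on time
  J3: C=27, d=10 → TARDY
  J4: C=30, d=41 → on time
Tardy jobs: J3
Count = 1


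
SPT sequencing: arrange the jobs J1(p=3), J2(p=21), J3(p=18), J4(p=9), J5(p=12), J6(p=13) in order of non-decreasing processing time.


SPT: sort by shortest processing time
  J1: p=3
  J4: p=9
  J5: p=12
  J6: p=13
  J3: p=18
  J2: p=21
Order: J1 → J4 → J5 → J6 → J3 → J2


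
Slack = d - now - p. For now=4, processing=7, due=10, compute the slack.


Slack = due - current_time - processing
= 10 - 4 - 7
= -1


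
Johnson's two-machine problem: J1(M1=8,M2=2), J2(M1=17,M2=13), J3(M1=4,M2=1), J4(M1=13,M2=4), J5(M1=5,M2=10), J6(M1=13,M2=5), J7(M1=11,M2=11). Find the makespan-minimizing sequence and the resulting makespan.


Johnson's rule:
Group 1 (M1≤M2, sort by M1): ['J5', 'J7']
Group 2 (M1>M2, sort desc M2): ['J2', 'J6', 'J4', 'J1', 'J3']
Sequence: J5 → J7 → J2 → J6 → J4 → J1 → J3
Makespan calculation:
  J5: M1 done=5, M2 done=15
  J7: M1 done=16, M2 done=27
  J2: M1 done=33, M2 done=46
  J6: M1 done=46, M2 done=51
  J4: M1 done=59, M2 done=63
  J1: M1 done=67, M2 done=69
  J3: M1 done=71, M2 done=72
= Sequence: J5 → J7 → J2 → J6 → J4 → J1 → J3, Makespan: 72


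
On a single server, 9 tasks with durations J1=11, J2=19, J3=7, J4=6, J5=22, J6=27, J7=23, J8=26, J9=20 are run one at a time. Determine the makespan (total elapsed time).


Sequential makespan: sum all processing times
= 11 + 19 + 7 + 6 + 22 + 27 + 23 + 26 + 20
= 161 time units


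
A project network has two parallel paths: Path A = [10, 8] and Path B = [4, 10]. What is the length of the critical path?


Path A: 10 + 8 = 18
Path B: 4 + 10 = 14
Critical path = longest = max(18, 14)
= 18 (Path A)


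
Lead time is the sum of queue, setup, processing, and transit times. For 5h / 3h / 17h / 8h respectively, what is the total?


Lead time = queue + setup + processing + transit
= 5 + 3 + 17 + 8
= 33 hours


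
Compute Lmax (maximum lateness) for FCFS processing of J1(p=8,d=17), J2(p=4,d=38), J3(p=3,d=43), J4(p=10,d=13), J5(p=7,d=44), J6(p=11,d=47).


Lateness per job (L = C - d):
  J1: C=8, d=17, L=-9
  J2: C=12, d=38, L=-26
  J3: C=15, d=43, L=-28
  J4: C=25, d=13, L=12
  J5: C=32, d=44, L=-12
  J6: C=43, d=47, L=-4
Lmax = max(-9, -26, -28, 12, -12, -4)
= 12


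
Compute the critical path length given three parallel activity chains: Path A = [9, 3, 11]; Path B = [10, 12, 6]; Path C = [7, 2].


Path A: 9 + 3 + 11 = 23
Path B: 10 + 12 + 6 = 28
Path C: 7 + 2 = 9
Critical path = longest = max(23, 28, 9)
= 28 (Path B)


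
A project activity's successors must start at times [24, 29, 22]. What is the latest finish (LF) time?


LF = min of all successor start times
Successors start at: [24, 29, 22]
LF = min(24, 29, 22)
= 22


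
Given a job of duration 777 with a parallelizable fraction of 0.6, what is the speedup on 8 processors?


Amdahl's law: T_p = T × ((1-p) + p/N)
= 777 × ((1-0.6) + 0.6/8)
= 777 × (0.40 + 0.0750)
= 777 × 0.4750
= 369.08
Speedup = 777/369.08
= 2.11×


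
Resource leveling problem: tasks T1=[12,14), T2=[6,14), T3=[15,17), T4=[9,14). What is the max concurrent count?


Check each time point for overlaps:
  t=12: 3 tasks active (T1, T2, T4)
Max concurrent = 3


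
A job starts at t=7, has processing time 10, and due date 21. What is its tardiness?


Completion = start + processing = 7 + 10 = 17
Tardiness = max(0, C - d) = max(0, 17 - 21)
= max(0, -4)
= 0


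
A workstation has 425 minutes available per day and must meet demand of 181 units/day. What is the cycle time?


Cycle time = available time / demand
= 425 / 181
= 2.35 min/unit


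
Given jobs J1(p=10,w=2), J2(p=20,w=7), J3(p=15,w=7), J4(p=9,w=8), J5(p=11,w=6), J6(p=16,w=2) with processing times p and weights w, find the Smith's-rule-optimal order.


WSPT (Smith's rule): sort by p/w ascending
  J4: p/w = 9/8 = 1.125
  J5: p/w = 11/6 = 1.833
  J3: p/w = 15/7 = 2.143
  J2: p/w = 20/7 = 2.857
  J1: p/w = 10/2 = 5.000
  J6: p/w = 16/2 = 8.000
Order: J4 → J5 → J3 → J2 → J1 → J6


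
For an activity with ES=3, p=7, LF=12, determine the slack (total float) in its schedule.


EF = ES + duration = 3 + 7 = 10
LS = LF - duration = 12 - 7 = 5
Total Float = LF - EF = 12 - 10
(or LS - ES = 5 - 3)
= 2


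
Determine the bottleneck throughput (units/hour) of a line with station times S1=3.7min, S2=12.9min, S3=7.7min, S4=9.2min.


Bottleneck = longest station time
Station times: [3.7, 12.9, 7.7, 9.2]
Max = 12.9 min
Rate = 60 / 12.9
= 4.65 units/hour (bottleneck: 12.9min)


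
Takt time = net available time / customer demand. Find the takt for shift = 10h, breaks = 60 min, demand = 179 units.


Available = 10×60 - 60 = 540 min
Takt time = 540 / 179
= 3.02 min/unit


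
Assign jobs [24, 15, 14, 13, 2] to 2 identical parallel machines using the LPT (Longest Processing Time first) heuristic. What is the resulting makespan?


Jobs (LPT sorted): [24, 15, 14, 13, 2]
Machines: 2
  J=24 → Machine 1 (load: 0+24=24)
  J=15 → Machine 2 (load: 0+15=15)
  J=14 → Machine 2 (load: 15+14=29)
  J=13 → Machine 1 (load: 24+13=37)
  J=2 → Machine 2 (load: 29+2=31)
Machine loads: [37, 31]
Makespan = max = 37 time units


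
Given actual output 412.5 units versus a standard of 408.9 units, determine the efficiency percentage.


Efficiency = (actual / standard) × 100
= (412.5 / 408.9) × 100
= 100.9%


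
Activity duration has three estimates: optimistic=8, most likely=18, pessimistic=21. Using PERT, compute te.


te = (o + 4m + p) / 6
= (8 + 4×18 + 21) / 6
= (8 + 72 + 21) / 6
= 101 / 6
= 16.83


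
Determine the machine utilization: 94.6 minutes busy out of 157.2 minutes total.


Utilization = busy / total × 100
= 94.6 / 157.2 × 100
= 60.2%


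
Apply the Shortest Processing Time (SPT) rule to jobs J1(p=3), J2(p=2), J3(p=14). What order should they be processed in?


SPT: sort by shortest processing time
  J2: p=2
  J1: p=3
  J3: p=14
Order: J2 → J1 → J3


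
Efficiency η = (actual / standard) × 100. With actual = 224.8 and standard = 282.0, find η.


Efficiency = (actual / standard) × 100
= (224.8 / 282.0) × 100
= 79.7%


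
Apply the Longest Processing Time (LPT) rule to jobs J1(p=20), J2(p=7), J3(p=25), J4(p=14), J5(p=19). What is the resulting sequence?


LPT: sort by longest processing time first
  J3: p=25
  J1: p=20
  J5: p=19
  J4: p=14
  J2: p=7
Order: J3 → J1 → J5 → J4 → J2


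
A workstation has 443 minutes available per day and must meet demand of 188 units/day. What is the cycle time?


Cycle time = available time / demand
= 443 / 188
= 2.36 min/unit


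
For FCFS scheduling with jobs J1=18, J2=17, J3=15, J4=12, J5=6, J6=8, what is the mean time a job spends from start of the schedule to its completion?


Completion times:
  J1: completes at 18
  J2: completes at 35
  J3: completes at 50
  J4: completes at 62
  J5: completes at 68
  J6: completes at 76
Sum = 309
Average = 309/6
= 51.50


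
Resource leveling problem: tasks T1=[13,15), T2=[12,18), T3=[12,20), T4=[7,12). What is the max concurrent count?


Check each time point for overlaps:
  t=13: 3 tasks active (T1, T2, T3)
Max concurrent = 3


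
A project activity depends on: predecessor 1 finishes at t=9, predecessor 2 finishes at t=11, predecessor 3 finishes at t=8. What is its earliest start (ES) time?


ES = max of all predecessor completion times
Predecessors: [9, 11, 8]
ES = max(9, 11, 8)
= 11


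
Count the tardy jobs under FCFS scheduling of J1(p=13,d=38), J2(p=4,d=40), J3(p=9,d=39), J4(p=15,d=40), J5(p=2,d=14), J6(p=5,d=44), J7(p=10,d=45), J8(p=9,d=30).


Completion vs due date:
  J1: C=13, d=38 → on time
  J2: C=17, d=40 → on time
  J3: C=26, d=39 → on time
  J4: C=41, d=40 → TARDY
  J5: C=43, d=14 → TARDY
  J6: C=48, d=44 → TARDY
  J7: C=58, d=45 → TARDY
  J8: C=67, d=30 → TARDY
Tardy jobs: J4, J5, J6, J7, J8
Count = 5


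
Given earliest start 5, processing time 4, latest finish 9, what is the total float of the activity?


EF = ES + duration = 5 + 4 = 9
LS = LF - duration = 9 - 4 = 5
Total Float = LF - EF = 9 - 9
(or LS - ES = 5 - 5)
= 0


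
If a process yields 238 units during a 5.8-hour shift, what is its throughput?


Throughput = units / time
= 238 / 5.8
= 41.0 units/hour


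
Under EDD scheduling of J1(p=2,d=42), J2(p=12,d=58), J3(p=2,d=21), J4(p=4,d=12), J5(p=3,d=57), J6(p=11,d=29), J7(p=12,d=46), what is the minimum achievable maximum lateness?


EDD order: J4 → J3 → J6 → J1 → J7 → J5 → J2
Completion and lateness:
  J4: C=4, d=12, L=4-12=-8
  J3: C=6, d=21, L=6-21=-15
  J6: C=17, d=29, L=17-29=-12
  J1: C=19, d=42, L=19-42=-23
  J7: C=31, d=46, L=31-46=-15
  J5: C=34, d=57, L=34-57=-23
  J2: C=46, d=58, L=46-58=-12
Lmax = max(-8, -15, -12, -23, -15, -23, -12)
= -8


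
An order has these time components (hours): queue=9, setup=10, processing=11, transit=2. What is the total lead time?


Lead time = queue + setup + processing + transit
= 9 + 10 + 11 + 2
= 32 hours


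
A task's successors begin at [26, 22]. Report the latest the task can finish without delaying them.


LF = min of all successor start times
Successors start at: [26, 22]
LF = min(26, 22)
= 22


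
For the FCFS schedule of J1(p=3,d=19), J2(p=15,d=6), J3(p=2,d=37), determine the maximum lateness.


Lateness per job (L = C - d):
  J1: C=3, d=19, L=-16
  J2: C=18, d=6, L=12
  J3: C=20, d=37, L=-17
Lmax = max(-16, 12, -17)
= 12


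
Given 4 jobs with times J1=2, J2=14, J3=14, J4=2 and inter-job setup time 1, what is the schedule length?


Makespan = Σ processing + (n-1) × setup
= (2 + 14 + 14 + 2) + (4-1)×1
= 32 + 3
= 35 time units


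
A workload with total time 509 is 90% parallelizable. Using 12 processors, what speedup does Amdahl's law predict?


Amdahl's law: T_p = T × ((1-p) + p/N)
= 509 × ((1-0.9) + 0.9/12)
= 509 × (0.10 + 0.0750)
= 509 × 0.1750
= 89.07
Speedup = 509/89.07
= 5.71×


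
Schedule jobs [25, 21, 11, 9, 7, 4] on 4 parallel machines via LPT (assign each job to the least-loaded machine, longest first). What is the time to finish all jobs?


Jobs (LPT sorted): [25, 21, 11, 9, 7, 4]
Machines: 4
  J=25 → Machine 1 (load: 0+25=25)
  J=21 → Machine 2 (load: 0+21=21)
  J=11 → Machine 3 (load: 0+11=11)
  J=9 → Machine 4 (load: 0+9=9)
  J=7 → Machine 4 (load: 9+7=16)
  J=4 → Machine 3 (load: 11+4=15)
Machine loads: [25, 21, 15, 16]
Makespan = max = 25 time units


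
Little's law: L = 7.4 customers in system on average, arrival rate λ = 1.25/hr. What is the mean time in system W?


Little's law: L = λW → W = L / λ
= 7.4 / 1.25
= 5.92 hours


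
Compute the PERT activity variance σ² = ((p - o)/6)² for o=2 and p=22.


σ² = ((p - o) / 6)² = (p - o)² / 36
= (22 - 2)² / 36
= 20² / 36
= 400 / 36
= 11.1111


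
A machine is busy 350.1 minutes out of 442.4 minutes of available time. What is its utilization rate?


Utilization = busy / total × 100
= 350.1 / 442.4 × 100
= 79.1%
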